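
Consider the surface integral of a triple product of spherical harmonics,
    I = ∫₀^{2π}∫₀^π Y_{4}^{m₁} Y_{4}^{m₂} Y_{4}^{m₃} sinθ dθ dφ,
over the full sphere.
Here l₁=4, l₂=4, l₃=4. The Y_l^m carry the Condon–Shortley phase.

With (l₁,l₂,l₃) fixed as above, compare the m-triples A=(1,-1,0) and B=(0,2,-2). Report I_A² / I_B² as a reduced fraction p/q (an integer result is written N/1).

l's match ⇒ only the (l;m) 3-j factors differ between A and B.
A: triangle coeff Δ(4,4,4) = 1/450450; Σ_t [0,3]: t=0:+1/864 t=1:−1/96 t=2:+1/144 t=3:−1/3456 = -1/384; (3j)²=9/2002 [(4 4 4; 1 -1 0)], sign=-1
B: triangle coeff Δ(4,4,4) = 1/450450; Σ_t [2,4]: t=2:+1/384 t=3:−1/216 t=4:+1/2304 = -11/6912; (3j)²=11/1638 [(4 4 4; 0 2 -2)], sign=-1
I_A²/I_B² = (9/2002)/(11/1638) = 81/121

81/121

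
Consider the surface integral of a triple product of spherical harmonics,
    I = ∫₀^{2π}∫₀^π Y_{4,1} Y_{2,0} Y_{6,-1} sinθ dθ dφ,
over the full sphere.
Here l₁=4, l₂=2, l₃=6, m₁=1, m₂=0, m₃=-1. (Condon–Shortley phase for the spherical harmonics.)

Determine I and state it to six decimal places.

m-sum 0 ✓  L=12 even ✓  2≤6≤6 ✓
Π(2lᵢ+1) = 9×5×13 = 585
triangle coeff Δ(4,2,6) = 1/6435
Σ_t [0,0]: t=0:+1/2304 = 1/2304
(3j)²=5/143 [(4 2 6; 0 0 0)], sign=+1
Σ_t [0,0]: t=0:+1/2880 = 1/2880
(3j)²=14/429 [(4 2 6; 1 0 -1)], sign=-1
⇒ 4πI² = 1050/1573
I = (-1)√(1050/1573/(4π)) = -0.23047581

-0.230476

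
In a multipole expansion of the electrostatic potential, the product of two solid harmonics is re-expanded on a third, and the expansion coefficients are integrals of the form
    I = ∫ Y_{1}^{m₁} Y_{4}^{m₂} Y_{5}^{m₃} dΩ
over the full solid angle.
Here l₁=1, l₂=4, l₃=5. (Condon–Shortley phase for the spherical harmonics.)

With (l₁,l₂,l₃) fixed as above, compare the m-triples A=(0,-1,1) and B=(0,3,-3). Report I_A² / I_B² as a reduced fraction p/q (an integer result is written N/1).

Same 1,4,5: normalisation and zero-m 3j drop out of the ratio.
A: Δ: 0! 2! 8! / 11! → 1/495; sum: t=0:+1/720 = 1/720; 3j²(1 4 5; 0 -1 1) = Δ·Π!·Σ² = 8/165  (sign +1)
B: Δ: 0! 2! 8! / 11! → 1/495; sum: t=0:+1/5040 = 1/5040; 3j²(1 4 5; 0 3 -3) = Δ·Π!·Σ² = 16/495  (sign +1)
I_A²/I_B² = (8/165)/(16/495) = 3/2

3/2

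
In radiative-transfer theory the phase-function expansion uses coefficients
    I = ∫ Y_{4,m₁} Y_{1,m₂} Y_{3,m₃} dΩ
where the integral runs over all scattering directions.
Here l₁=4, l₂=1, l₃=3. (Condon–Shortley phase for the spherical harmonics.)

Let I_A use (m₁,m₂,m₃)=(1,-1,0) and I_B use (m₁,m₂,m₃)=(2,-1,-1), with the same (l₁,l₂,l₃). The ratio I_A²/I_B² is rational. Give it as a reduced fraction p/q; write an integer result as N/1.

2/3

Same 4,1,3: normalisation and zero-m 3j drop out of the ratio.
A: Δ: 2! 6! 0! / 9! → 1/252; sum: t=0:+1/72 = 1/72; 3j²(4 1 3; 1 -1 0) = Δ·Π!·Σ² = 5/126  (sign -1)
B: Δ: 2! 6! 0! / 9! → 1/252; sum: t=0:+1/96 = 1/96; 3j²(4 1 3; 2 -1 -1) = Δ·Π!·Σ² = 5/84  (sign +1)
I_A²/I_B² = (5/126)/(5/84) = 2/3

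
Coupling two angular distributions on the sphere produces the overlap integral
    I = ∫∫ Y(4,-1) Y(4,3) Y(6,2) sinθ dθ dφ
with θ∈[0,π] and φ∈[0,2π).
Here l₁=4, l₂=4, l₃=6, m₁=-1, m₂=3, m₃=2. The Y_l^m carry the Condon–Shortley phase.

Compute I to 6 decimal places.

0.000000

Σmᵢ = 4 ≠ 0, so the φ-integral vanishes; I = 0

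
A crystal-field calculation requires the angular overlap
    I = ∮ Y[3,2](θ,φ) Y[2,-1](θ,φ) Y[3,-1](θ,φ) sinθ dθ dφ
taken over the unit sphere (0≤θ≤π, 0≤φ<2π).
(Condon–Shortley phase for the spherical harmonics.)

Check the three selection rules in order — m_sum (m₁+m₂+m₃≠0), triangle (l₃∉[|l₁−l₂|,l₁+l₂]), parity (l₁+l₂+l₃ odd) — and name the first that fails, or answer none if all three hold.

none

Σmᵢ = 0  ✓
l₃∈[|l₁−l₂|,l₁+l₂]=[1,5], have l₃=3  ✓
Σlᵢ = 8 ⇒ even  ✓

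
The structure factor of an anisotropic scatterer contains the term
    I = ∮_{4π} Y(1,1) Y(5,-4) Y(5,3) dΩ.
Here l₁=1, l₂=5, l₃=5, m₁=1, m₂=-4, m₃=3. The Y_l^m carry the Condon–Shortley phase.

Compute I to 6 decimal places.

L=11 odd ⇒ parity kills the (l;000) factor ⇒ I = 0

0.000000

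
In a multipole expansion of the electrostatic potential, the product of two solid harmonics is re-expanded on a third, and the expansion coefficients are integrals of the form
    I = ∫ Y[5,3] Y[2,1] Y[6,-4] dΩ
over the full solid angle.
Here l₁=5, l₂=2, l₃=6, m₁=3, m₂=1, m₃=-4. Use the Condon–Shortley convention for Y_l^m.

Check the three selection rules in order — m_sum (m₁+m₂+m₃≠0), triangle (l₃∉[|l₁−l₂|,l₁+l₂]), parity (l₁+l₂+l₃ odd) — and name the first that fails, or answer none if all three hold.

m₁+m₂+m₃ = 3 + 1 − 4 = 0  ✓
triangle: |5−2|=3 ≤ l₃=6 ≤ 5+2=7  ✓
parity: l₁+l₂+l₃ = 13 is odd  ✗

parity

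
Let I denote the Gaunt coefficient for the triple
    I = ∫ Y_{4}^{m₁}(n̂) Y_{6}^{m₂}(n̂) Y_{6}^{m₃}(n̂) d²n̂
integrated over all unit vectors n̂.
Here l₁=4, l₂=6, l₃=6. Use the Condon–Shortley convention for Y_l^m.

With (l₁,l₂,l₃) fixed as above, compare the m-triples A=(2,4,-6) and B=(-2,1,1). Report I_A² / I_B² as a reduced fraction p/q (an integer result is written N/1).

2673/1568

Same 4,6,6: normalisation and zero-m 3j drop out of the ratio.
A: Δ: 4! 4! 8! / 17! → 1/15315300; sum: t=2:+1/3870720 = 1/3870720; 3j²(4 6 6; 2 4 -6) = Δ·Π!·Σ² = 135/6188  (sign +1)
B: Δ: 4! 4! 8! / 17! → 1/15315300; sum: t=2:+1/69120 t=3:−1/20736 t=4:+1/69120 = -1/51840; 3j²(4 6 6; -2 1 1) = Δ·Π!·Σ² = 280/21879  (sign +1)
I_A²/I_B² = (135/6188)/(280/21879) = 2673/1568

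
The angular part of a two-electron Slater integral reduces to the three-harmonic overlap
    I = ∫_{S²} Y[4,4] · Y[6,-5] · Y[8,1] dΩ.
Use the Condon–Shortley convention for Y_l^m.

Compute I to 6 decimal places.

m-sum 0 ✓  L=18 even ✓  2≤8≤10 ✓
Π(2lᵢ+1) = 9×13×17 = 1989
triangle coeff Δ(4,6,8) = 1/23279256
Σ_t [0,2]: t=0:+1/1658880 t=1:−1/518400 t=2:+1/1658880 = -1/1382400
(3j)²=504/46189 [(4 6 8; 0 0 0)], sign=-1
Σ_t [0,0]: t=0:+1/522547200 = 1/522547200
(3j)²=35/75582 [(4 6 8; 4 -5 1)], sign=-1
⇒ 4πI² = 8820/877591
I = (+1)√(8820/877591/(4π)) = 0.02828025

0.028280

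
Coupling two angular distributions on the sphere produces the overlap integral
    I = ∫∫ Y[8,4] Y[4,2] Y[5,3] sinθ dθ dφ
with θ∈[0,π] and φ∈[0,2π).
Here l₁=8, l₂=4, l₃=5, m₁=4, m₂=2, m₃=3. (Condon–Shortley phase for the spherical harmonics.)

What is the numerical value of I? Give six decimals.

0.000000

4 + 2 + 3 = 9 ≠ 0: azimuthal integral kills it; I = 0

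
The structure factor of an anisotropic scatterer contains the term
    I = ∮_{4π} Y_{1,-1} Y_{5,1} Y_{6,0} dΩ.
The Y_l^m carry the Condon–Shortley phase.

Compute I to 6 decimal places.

0.158246

Checks pass: Σm=0; 12 even; l₃=6∈[4,6].
(2·1+1)(2·5+1)(2·6+1) = 429
Δ: 0! 2! 10! / 13! → 1/858
sum: t=0:+1/14400 = 1/14400
3j²(1 5 6; 0 0 0) = Δ·Π!·Σ² = 6/143  (sign +1)
sum: t=0:+1/34560 = 1/34560
3j²(1 5 6; -1 1 0) = Δ·Π!·Σ² = 5/286  (sign +1)
combine: 4πI² = 429·6/143·5/286 = 45/143
take √, sign +1: I = 0.15824621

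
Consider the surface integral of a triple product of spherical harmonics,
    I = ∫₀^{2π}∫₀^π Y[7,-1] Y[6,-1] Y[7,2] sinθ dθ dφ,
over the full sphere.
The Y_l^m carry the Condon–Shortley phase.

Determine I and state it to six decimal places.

0.109239

Rules hold: Σm=0, L=20 even, 1≤7≤13.
N = 15·13·15 = 2925
Δ = 6!·8!·6!/21! = 1/2444321880
Racah Σ t=0..6: t=0:+1/2612736000 t=1:−1/20736000 t=2:+1/1658880 t=3:−1/746496 t=4:+1/1658880 t=5:−1/20736000 t=6:+1/2612736000 = -1/4354560
⇒ 3j(7 6 7; 0 0 0)² = 1000/138567, sgn +1
Racah Σ t=0..5: t=0:+1/3483648000 t=1:−1/29030400 t=2:+1/2488320 t=3:−1/1244160 t=4:+1/3317760 t=5:−1/62208000 = -1/6635520
⇒ 3j(7 6 7; -1 -1 2)² = 2625/369512, sgn +1
4πI² = N·(3j₀)²·(3jₘ)² = 24609375/164109517
I = +1·√(0.149957/4π) = 0.10923919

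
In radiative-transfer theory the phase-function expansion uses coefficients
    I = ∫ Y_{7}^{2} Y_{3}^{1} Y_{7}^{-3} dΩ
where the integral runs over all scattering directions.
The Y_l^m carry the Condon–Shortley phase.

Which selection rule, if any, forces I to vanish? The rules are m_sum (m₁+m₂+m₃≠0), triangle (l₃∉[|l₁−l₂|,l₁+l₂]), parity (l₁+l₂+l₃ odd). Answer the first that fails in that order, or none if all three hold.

parity

azimuthal sum: 2 + 1 − 3 = 0  ✓
4 ≤ 7 ≤ 10 (triangle on l)  ✓
L = 7 + 3 + 7 = 17 (odd)  ✗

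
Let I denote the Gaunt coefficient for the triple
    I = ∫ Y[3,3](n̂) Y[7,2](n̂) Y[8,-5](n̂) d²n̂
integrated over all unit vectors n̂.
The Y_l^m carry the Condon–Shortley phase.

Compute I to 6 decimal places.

Checks pass: Σm=0; 18 even; l₃=8∈[4,10].
(2·3+1)(2·7+1)(2·8+1) = 1785
Δ: 2! 4! 12! / 19! → 1/5290740
sum: t=0:+1/7257600 t=1:−1/2073600 t=2:+1/7257600 = -1/4838400
3j²(3 7 8; 0 0 0) = Δ·Π!·Σ² = 252/20995  (sign -1)
sum: t=0:+1/104509440 = 1/104509440
3j²(3 7 8; 3 2 -5) = Δ·Π!·Σ² = 275/13566  (sign -1)
combine: 4πI² = 1785·252/20995·275/13566 = 34650/79781
take √, sign +1: I = 0.18590752

0.185908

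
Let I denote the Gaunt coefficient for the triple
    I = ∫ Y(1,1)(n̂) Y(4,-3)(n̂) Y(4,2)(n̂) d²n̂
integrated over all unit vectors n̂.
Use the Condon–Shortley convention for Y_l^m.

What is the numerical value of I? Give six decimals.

Σlᵢ=9 odd — θ-integrand is odd under cosθ→−cosθ; I=0

0.000000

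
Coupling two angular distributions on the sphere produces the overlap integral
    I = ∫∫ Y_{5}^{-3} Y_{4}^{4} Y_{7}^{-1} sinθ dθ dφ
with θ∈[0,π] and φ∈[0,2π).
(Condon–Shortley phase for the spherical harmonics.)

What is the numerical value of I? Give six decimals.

0.073615

Checks pass: Σm=0; 16 even; l₃=7∈[1,9].
(2·5+1)(2·4+1)(2·7+1) = 1485
Δ: 2! 8! 6! / 17! → 1/6126120
sum: t=0:+1/69120 t=1:−1/20736 t=2:+1/69120 = -1/51840
3j²(5 4 7; 0 0 0) = Δ·Π!·Σ² = 280/21879  (sign +1)
sum: t=2:+1/2073600 = 1/2073600
3j²(5 4 7; -3 4 -1) = Δ·Π!·Σ² = 392/109395  (sign +1)
combine: 4πI² = 1485·280/21879·392/109395 = 109760/1611753
take √, sign +1: I = 0.07361526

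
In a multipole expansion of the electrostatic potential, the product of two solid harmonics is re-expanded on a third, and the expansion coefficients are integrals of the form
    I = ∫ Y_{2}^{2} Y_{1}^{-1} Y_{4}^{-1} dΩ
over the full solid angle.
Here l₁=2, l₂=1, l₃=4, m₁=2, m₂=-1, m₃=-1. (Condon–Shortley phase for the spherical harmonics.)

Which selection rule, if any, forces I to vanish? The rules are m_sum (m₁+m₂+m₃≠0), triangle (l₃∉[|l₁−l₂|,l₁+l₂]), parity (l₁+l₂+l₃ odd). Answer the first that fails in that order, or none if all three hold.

Σmᵢ = 0  ✓
l₃∈[|l₁−l₂|,l₁+l₂]=[1,3], have l₃=4  ✗
Σlᵢ = 7 ⇒ odd

triangle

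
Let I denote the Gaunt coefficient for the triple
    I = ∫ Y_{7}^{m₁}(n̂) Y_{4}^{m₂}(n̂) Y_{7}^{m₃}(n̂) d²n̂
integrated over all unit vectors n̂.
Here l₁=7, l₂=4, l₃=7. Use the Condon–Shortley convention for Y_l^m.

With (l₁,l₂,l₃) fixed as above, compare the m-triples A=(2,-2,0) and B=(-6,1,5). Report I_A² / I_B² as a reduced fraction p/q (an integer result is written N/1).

Same 7,4,7: normalisation and zero-m 3j drop out of the ratio.
A: Δ: 4! 10! 4! / 19! → 1/58198140; sum: t=0:+1/1382400 t=1:−1/622080 t=2:+1/2903040 = -47/87091200; 3j²(7 4 7; 2 -2 0) = Δ·Π!·Σ² = 2209/277134  (sign +1)
B: Δ: 4! 10! 4! / 19! → 1/58198140; sum: t=3:−1/87091200 t=4:+1/52254720 = 1/130636800; 3j²(7 4 7; -6 1 5) = Δ·Π!·Σ² = 88/20349  (sign +1)
I_A²/I_B² = (2209/277134)/(88/20349) = 46389/25168

46389/25168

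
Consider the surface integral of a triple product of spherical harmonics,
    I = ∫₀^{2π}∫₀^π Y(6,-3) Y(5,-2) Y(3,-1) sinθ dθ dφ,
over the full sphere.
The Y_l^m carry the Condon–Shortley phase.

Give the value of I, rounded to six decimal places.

Σmᵢ = -6 ≠ 0, so the φ-integral vanishes; I = 0

0.000000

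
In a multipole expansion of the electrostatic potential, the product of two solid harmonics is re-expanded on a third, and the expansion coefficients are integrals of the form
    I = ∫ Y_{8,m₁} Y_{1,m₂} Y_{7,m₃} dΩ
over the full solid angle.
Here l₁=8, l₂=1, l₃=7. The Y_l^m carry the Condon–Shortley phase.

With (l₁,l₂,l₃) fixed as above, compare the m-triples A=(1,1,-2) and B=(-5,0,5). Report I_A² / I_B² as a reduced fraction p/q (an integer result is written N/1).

Shared (l₁,l₂,l₃)=(8,1,7): N and (l;000)² cancel in I_A²/I_B².
A: Δ = 2!·14!·0!/17! = 1/2040; Racah Σ t=2..2: t=2:+1/87091200 = 1/87091200; ⇒ 3j(8 1 7; 1 1 -2)² = 7/680, sgn -1
B: Δ = 2!·14!·0!/17! = 1/2040; Racah Σ t=1..1: t=1:−1/958003200 = -1/958003200; ⇒ 3j(8 1 7; -5 0 5)² = 13/680, sgn -1
I_A²/I_B² = (7/680)/(13/680) = 7/13

7/13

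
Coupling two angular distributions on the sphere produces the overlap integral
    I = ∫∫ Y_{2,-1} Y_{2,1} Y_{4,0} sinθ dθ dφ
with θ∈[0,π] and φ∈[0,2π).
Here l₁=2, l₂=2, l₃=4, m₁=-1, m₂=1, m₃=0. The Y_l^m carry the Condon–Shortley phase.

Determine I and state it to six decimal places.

0.161197

Checks pass: Σm=0; 8 even; l₃=4∈[0,4].
(2·2+1)(2·2+1)(2·4+1) = 225
Δ: 0! 4! 4! / 9! → 1/630
sum: t=0:+1/16 = 1/16
3j²(2 2 4; 0 0 0) = Δ·Π!·Σ² = 2/35  (sign +1)
sum: t=0:+1/36 = 1/36
3j²(2 2 4; -1 1 0) = Δ·Π!·Σ² = 8/315  (sign +1)
combine: 4πI² = 225·2/35·8/315 = 16/49
take √, sign +1: I = 0.16119702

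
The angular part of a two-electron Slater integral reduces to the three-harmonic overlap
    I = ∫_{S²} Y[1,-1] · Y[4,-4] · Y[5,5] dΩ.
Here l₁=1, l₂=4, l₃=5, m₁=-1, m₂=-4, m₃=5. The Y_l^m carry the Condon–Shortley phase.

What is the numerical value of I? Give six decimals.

-0.329416

Rules hold: Σm=0, L=10 even, 3≤5≤5.
N = 3·9·11 = 297
Δ = 0!·2!·8!/11! = 1/495
Racah Σ t=0..0: t=0:+1/576 = 1/576
⇒ 3j(1 4 5; 0 0 0)² = 5/99, sgn -1
Racah Σ t=0..0: t=0:+1/80640 = 1/80640
⇒ 3j(1 4 5; -1 -4 5)² = 1/11, sgn +1
4πI² = N·(3j₀)²·(3jₘ)² = 15/11
I = -1·√(1.36364/4π) = -0.32941575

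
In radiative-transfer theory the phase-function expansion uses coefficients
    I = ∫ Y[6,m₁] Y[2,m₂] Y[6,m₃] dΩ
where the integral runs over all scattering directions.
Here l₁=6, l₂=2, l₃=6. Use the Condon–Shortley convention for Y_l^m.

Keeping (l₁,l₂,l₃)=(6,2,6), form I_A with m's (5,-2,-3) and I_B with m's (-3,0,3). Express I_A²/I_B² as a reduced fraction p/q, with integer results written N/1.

22/5

Shared (l₁,l₂,l₃)=(6,2,6): N and (l;000)² cancel in I_A²/I_B².
A: Δ = 2!·10!·2!/15! = 1/90090; Racah Σ t=0..0: t=0:+1/1451520 = 1/1451520; ⇒ 3j(6 2 6; 5 -2 -3)² = 1/91, sgn -1
B: Δ = 2!·10!·2!/15! = 1/90090; Racah Σ t=0..2: t=0:+1/1451520 t=1:−1/80640 t=2:+1/120960 = -1/290304; ⇒ 3j(6 2 6; -3 0 3)² = 5/2002, sgn +1
I_A²/I_B² = (1/91)/(5/2002) = 22/5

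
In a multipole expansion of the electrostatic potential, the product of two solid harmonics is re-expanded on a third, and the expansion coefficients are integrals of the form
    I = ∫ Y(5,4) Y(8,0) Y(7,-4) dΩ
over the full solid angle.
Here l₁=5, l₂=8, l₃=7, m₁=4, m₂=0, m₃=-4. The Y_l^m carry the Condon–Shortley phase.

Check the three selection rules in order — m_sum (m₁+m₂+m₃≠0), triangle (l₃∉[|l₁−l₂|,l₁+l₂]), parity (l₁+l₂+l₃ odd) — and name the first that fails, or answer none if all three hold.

m₁+m₂+m₃ = 4 + 0 − 4 = 0  ✓
triangle: |5−8|=3 ≤ l₃=7 ≤ 5+8=13  ✓
parity: l₁+l₂+l₃ = 20 is even  ✓

none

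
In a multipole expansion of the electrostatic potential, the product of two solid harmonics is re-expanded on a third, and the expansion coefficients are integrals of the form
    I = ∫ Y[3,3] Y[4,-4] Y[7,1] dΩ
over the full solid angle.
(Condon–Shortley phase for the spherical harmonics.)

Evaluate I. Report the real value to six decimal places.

m-sum 0 ✓  L=14 even ✓  1≤7≤7 ✓
Π(2lᵢ+1) = 7×9×15 = 945
triangle coeff Δ(3,4,7) = 1/45045
Σ_t [0,0]: t=0:+1/20736 = 1/20736
(3j)²=35/1287 [(3 4 7; 0 0 0)], sign=-1
Σ_t [0,0]: t=0:+1/29030400 = 1/29030400
(3j)²=1/45045 [(3 4 7; 3 -4 1)], sign=+1
⇒ 4πI² = 35/61347
I = (-1)√(35/61347/(4π)) = -0.00673802

-0.006738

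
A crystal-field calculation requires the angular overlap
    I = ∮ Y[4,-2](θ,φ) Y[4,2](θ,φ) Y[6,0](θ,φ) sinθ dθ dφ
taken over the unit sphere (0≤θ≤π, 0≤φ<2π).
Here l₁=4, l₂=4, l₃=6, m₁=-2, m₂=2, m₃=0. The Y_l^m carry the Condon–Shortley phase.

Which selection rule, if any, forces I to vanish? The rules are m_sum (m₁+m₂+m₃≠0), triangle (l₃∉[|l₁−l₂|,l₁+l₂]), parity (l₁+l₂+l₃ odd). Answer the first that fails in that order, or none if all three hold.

none

azimuthal sum: -2 + 2 + 0 = 0  ✓
0 ≤ 6 ≤ 8 (triangle on l)  ✓
L = 4 + 4 + 6 = 14 (even)  ✓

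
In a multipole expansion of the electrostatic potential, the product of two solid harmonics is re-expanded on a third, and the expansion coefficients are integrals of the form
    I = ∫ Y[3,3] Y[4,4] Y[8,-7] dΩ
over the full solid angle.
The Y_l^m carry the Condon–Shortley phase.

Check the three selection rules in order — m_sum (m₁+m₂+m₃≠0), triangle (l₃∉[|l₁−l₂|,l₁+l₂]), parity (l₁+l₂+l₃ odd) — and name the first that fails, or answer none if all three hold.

triangle

m₁+m₂+m₃ = 3 + 4 − 7 = 0  ✓
triangle: |3−4|=1 ≤ l₃=8 ≤ 3+4=7  ✗
parity: l₁+l₂+l₃ = 15 is odd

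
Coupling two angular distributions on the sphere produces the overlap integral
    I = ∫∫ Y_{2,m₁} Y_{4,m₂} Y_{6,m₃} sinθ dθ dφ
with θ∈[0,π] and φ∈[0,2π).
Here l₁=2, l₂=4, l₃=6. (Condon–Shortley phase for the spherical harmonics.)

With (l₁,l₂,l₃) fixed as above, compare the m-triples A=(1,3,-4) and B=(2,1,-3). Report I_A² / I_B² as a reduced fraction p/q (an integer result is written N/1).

40/21

l's match ⇒ only the (l;m) 3-j factors differ between A and B.
A: triangle coeff Δ(2,4,6) = 1/6435; Σ_t [0,0]: t=0:+1/30240 = 1/30240; (3j)²=16/429 [(2 4 6; 1 3 -4)], sign=+1
B: triangle coeff Δ(2,4,6) = 1/6435; Σ_t [0,0]: t=0:+1/17280 = 1/17280; (3j)²=14/715 [(2 4 6; 2 1 -3)], sign=-1
I_A²/I_B² = (16/429)/(14/715) = 40/21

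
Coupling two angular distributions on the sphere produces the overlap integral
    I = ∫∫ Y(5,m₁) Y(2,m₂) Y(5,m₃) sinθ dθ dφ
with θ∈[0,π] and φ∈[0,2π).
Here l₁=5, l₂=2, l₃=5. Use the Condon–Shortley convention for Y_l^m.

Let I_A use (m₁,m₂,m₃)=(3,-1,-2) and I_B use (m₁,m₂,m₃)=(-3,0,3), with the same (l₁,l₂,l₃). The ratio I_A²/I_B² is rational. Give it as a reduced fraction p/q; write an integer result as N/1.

100/1

l's match ⇒ only the (l;m) 3-j factors differ between A and B.
A: triangle coeff Δ(5,2,5) = 1/38610; Σ_t [0,1]: t=0:+1/2880 t=1:−1/10080 = 1/4032; (3j)²=10/429 [(5 2 5; 3 -1 -2)], sign=-1
B: triangle coeff Δ(5,2,5) = 1/38610; Σ_t [0,2]: t=0:+1/161280 t=1:−1/5040 t=2:+1/5760 = -1/53760; (3j)²=1/4290 [(5 2 5; -3 0 3)], sign=-1
I_A²/I_B² = (10/429)/(1/4290) = 100/1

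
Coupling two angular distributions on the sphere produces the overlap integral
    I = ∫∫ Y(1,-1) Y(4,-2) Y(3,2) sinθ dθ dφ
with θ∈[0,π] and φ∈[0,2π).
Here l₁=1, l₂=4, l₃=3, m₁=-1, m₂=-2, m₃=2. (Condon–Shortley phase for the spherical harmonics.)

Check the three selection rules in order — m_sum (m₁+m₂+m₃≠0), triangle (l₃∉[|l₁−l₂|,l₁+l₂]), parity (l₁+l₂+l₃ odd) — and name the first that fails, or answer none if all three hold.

Σmᵢ = -1  ✗
l₃∈[|l₁−l₂|,l₁+l₂]=[3,5], have l₃=3
Σlᵢ = 8 ⇒ even

m_sum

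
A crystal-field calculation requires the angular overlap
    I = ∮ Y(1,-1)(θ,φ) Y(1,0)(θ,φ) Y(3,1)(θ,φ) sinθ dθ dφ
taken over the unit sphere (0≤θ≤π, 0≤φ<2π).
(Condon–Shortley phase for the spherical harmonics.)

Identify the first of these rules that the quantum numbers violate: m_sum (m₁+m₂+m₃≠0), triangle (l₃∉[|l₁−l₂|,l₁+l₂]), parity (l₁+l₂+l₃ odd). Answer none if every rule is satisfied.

m₁+m₂+m₃ = -1 + 0 + 1 = 0  ✓
triangle: |1−1|=0 ≤ l₃=3 ≤ 1+1=2  ✗
parity: l₁+l₂+l₃ = 5 is odd

triangle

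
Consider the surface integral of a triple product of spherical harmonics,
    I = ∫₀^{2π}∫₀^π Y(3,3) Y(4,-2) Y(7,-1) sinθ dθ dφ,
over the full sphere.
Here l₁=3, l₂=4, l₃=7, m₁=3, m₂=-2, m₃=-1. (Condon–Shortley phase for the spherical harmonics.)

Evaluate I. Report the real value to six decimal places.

Checks pass: Σm=0; 14 even; l₃=7∈[1,7].
(2·3+1)(2·4+1)(2·7+1) = 945
Δ: 0! 6! 8! / 15! → 1/45045
sum: t=0:+1/20736 = 1/20736
3j²(3 4 7; 0 0 0) = Δ·Π!·Σ² = 35/1287  (sign -1)
sum: t=0:+1/1036800 = 1/1036800
3j²(3 4 7; 3 -2 -1) = Δ·Π!·Σ² = 4/6435  (sign +1)
combine: 4πI² = 945·35/1287·4/6435 = 980/61347
take √, sign -1: I = -0.03565426

-0.035654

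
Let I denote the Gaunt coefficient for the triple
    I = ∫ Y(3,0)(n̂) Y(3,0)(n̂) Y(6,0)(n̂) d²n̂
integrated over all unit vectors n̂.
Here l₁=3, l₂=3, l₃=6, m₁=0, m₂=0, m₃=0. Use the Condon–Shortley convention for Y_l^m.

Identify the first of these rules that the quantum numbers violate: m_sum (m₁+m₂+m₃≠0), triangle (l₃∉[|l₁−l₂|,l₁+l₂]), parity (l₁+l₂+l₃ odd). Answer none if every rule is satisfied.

none

azimuthal sum: 0 + 0 + 0 = 0  ✓
0 ≤ 6 ≤ 6 (triangle on l)  ✓
L = 3 + 3 + 6 = 12 (even)  ✓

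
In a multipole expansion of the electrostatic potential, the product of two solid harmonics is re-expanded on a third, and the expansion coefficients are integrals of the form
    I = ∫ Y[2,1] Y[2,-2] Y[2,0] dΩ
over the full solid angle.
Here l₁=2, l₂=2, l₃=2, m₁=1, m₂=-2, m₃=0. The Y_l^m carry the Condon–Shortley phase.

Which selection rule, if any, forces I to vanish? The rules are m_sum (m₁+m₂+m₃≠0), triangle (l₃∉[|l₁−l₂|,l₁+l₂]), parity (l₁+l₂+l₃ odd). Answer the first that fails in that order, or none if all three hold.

m_sum

m₁+m₂+m₃ = 1 − 2 + 0 = -1  ✗
triangle: |2−2|=0 ≤ l₃=2 ≤ 2+2=4
parity: l₁+l₂+l₃ = 6 is even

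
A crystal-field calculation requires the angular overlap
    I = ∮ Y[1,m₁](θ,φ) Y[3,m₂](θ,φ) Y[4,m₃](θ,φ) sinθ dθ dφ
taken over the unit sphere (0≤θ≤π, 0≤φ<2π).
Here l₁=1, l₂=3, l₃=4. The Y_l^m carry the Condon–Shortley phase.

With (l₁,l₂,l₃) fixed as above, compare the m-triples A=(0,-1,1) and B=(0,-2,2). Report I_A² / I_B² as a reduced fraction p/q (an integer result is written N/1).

5/4

Same 1,3,4: normalisation and zero-m 3j drop out of the ratio.
A: Δ: 0! 2! 6! / 9! → 1/252; sum: t=0:+1/48 = 1/48; 3j²(1 3 4; 0 -1 1) = Δ·Π!·Σ² = 5/84  (sign -1)
B: Δ: 0! 2! 6! / 9! → 1/252; sum: t=0:+1/120 = 1/120; 3j²(1 3 4; 0 -2 2) = Δ·Π!·Σ² = 1/21  (sign +1)
I_A²/I_B² = (5/84)/(1/21) = 5/4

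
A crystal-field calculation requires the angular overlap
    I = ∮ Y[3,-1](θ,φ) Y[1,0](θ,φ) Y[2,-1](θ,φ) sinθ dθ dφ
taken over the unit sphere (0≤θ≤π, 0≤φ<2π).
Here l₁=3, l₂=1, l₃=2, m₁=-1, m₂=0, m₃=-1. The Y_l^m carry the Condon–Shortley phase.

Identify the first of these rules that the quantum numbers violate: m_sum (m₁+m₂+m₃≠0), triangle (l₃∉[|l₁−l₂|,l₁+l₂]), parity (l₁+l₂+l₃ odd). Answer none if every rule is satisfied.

azimuthal sum: -1 + 0 − 1 = -2  ✗
2 ≤ 2 ≤ 4 (triangle on l)
L = 3 + 1 + 2 = 6 (even)

m_sum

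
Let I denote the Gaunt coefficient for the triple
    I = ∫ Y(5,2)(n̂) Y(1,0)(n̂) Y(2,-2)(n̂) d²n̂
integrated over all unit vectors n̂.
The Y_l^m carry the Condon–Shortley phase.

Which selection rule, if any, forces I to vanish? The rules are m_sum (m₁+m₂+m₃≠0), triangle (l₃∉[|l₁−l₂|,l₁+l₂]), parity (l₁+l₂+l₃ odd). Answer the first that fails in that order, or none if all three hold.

Σmᵢ = 0  ✓
l₃∈[|l₁−l₂|,l₁+l₂]=[4,6], have l₃=2  ✗
Σlᵢ = 8 ⇒ even

triangle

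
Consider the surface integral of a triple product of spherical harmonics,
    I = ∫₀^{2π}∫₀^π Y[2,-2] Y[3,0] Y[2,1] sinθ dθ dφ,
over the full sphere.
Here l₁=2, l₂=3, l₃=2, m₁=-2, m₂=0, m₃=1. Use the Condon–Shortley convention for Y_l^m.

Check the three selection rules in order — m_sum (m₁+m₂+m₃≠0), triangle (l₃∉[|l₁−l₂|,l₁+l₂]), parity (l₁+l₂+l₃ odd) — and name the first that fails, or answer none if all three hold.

m_sum

azimuthal sum: -2 + 0 + 1 = -1  ✗
1 ≤ 2 ≤ 5 (triangle on l)
L = 2 + 3 + 2 = 7 (odd)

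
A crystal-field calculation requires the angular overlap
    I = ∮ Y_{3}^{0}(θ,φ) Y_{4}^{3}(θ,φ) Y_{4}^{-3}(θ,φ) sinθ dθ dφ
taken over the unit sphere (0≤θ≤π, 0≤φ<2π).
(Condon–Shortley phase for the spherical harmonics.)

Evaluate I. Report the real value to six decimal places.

Σlᵢ=11 odd — θ-integrand is odd under cosθ→−cosθ; I=0

0.000000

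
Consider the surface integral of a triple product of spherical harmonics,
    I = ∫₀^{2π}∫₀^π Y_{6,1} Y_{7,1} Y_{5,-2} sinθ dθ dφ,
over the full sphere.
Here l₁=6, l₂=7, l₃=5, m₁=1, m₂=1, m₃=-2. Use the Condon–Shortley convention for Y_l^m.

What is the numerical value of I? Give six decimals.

0.115962

m-sum 0 ✓  L=18 even ✓  1≤5≤13 ✓
Π(2lᵢ+1) = 13×15×11 = 2145
triangle coeff Δ(6,7,5) = 1/174594420
Σ_t [2,6]: t=2:+1/4147200 t=3:−1/207360 t=4:+1/82944 t=5:−1/207360 t=6:+1/4147200 = 1/345600
(3j)²=420/46189 [(6 7 5; 0 0 0)], sign=-1
Σ_t [2,5]: t=2:+1/6220800 t=3:−1/345600 t=4:+1/165888 t=5:−1/622080 = 7/4147200
(3j)²=2401/277134 [(6 7 5; 1 1 -2)], sign=-1
⇒ 4πI² = 2521050/14919047
I = (+1)√(2521050/14919047/(4π)) = 0.11596188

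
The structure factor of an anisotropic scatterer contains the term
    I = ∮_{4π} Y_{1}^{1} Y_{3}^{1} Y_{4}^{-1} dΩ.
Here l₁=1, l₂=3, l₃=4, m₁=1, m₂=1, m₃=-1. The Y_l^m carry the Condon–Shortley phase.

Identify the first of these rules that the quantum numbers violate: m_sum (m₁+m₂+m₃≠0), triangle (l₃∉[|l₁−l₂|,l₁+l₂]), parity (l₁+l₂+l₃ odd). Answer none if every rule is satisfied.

m₁+m₂+m₃ = 1 + 1 − 1 = 1  ✗
triangle: |1−3|=2 ≤ l₃=4 ≤ 1+3=4
parity: l₁+l₂+l₃ = 8 is even

m_sum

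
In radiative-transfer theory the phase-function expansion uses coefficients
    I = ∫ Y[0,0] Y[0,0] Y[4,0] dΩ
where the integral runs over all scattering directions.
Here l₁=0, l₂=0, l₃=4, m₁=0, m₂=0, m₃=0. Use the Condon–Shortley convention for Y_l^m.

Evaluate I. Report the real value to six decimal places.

0.000000

|0−0|≤4≤0+0 violated ⇒ I = 0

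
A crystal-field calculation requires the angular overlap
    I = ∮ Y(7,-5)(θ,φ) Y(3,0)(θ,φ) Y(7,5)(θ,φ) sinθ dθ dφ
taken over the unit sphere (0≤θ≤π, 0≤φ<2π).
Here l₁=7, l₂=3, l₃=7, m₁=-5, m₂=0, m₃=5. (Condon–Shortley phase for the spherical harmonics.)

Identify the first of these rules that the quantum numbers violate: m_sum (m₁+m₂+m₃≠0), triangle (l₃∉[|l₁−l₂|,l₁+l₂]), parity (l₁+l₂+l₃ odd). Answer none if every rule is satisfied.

parity

Σmᵢ = 0  ✓
l₃∈[|l₁−l₂|,l₁+l₂]=[4,10], have l₃=7  ✓
Σlᵢ = 17 ⇒ odd  ✗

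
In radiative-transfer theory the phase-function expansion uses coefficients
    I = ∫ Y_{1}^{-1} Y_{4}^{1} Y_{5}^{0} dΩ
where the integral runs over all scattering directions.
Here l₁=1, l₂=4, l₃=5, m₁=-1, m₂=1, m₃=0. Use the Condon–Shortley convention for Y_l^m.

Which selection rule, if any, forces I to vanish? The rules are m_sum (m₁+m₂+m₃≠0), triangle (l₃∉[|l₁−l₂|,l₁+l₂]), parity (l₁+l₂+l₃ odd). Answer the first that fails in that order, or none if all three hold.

none

Σmᵢ = 0  ✓
l₃∈[|l₁−l₂|,l₁+l₂]=[3,5], have l₃=5  ✓
Σlᵢ = 10 ⇒ even  ✓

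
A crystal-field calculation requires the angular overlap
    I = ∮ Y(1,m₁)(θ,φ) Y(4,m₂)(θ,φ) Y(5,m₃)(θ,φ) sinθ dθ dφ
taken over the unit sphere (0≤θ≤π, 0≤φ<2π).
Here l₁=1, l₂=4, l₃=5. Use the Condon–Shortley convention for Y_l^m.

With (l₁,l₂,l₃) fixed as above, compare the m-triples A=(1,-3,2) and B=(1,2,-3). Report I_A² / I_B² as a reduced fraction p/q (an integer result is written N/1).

l's match ⇒ only the (l;m) 3-j factors differ between A and B.
A: triangle coeff Δ(1,4,5) = 1/495; Σ_t [0,0]: t=0:+1/10080 = 1/10080; (3j)²=1/165 [(1 4 5; 1 -3 2)], sign=-1
B: triangle coeff Δ(1,4,5) = 1/495; Σ_t [0,0]: t=0:+1/2880 = 1/2880; (3j)²=28/495 [(1 4 5; 1 2 -3)], sign=+1
I_A²/I_B² = (1/165)/(28/495) = 3/28

3/28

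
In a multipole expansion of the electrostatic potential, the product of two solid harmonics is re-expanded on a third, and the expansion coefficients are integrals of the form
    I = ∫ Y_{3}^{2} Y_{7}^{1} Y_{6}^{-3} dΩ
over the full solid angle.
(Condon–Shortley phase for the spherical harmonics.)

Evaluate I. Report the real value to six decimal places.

m-sum 0 ✓  L=16 even ✓  4≤6≤10 ✓
Π(2lᵢ+1) = 7×15×13 = 1365
triangle coeff Δ(3,7,6) = 1/2042040
Σ_t [1,3]: t=1:−1/207360 t=2:+1/57600 t=3:−1/207360 = 1/129600
(3j)²=168/12155 [(3 7 6; 0 0 0)], sign=+1
Σ_t [0,1]: t=0:+1/1935360 t=1:−1/362880 = -13/5806080
(3j)²=195/10472 [(3 7 6; 2 1 -3)], sign=+1
⇒ 4πI² = 12285/34969
I = (+1)√(12285/34969/(4π)) = 0.16720184

0.167202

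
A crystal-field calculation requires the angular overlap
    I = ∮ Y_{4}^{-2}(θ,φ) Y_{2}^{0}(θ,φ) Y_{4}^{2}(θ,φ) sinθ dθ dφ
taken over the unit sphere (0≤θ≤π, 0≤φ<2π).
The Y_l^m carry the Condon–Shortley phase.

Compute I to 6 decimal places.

Checks pass: Σm=0; 10 even; l₃=4∈[2,6].
(2·4+1)(2·2+1)(2·4+1) = 405
Δ: 2! 6! 2! / 11! → 1/13860
sum: t=0:+1/192 t=1:−1/36 t=2:+1/192 = -5/288
3j²(4 2 4; 0 0 0) = Δ·Π!·Σ² = 20/693  (sign -1)
sum: t=0:+1/2880 t=1:−1/120 t=2:+1/192 = -1/360
3j²(4 2 4; -2 0 2) = Δ·Π!·Σ² = 16/3465  (sign -1)
combine: 4πI² = 405·20/693·16/3465 = 320/5929
take √, sign +1: I = 0.06553591

0.065536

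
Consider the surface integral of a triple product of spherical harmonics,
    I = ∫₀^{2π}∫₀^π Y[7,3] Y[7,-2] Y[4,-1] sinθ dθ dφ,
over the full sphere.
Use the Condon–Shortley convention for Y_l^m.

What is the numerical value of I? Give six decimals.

Checks pass: Σm=0; 18 even; l₃=4∈[0,14].
(2·7+1)(2·7+1)(2·4+1) = 2025
Δ: 10! 4! 4! / 19! → 1/58198140
sum: t=3:−1/17418240 t=4:+1/622080 t=5:−1/230400 t=6:+1/622080 t=7:−1/17418240 = -1/806400
3j²(7 7 4; 0 0 0) = Δ·Π!·Σ² = 2268/230945  (sign -1)
sum: t=1:−1/52254720 t=2:+1/1935360 t=3:−1/725760 t=4:+1/2488320 = -5/10450944
3j²(7 7 4; 3 -2 -1) = Δ·Π!·Σ² = 31250/2909907  (sign +1)
combine: 4πI² = 2025·2268/230945·31250/2909907 = 455625000/2133423721
take √, sign -1: I = -0.13036478

-0.130365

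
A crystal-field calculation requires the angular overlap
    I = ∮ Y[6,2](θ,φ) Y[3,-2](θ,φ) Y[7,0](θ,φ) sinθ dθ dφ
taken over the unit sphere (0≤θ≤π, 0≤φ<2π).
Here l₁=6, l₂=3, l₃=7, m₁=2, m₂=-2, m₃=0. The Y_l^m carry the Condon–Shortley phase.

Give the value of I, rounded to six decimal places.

Checks pass: Σm=0; 16 even; l₃=7∈[3,9].
(2·6+1)(2·3+1)(2·7+1) = 1365
Δ: 2! 10! 4! / 17! → 1/2042040
sum: t=0:+1/207360 t=1:−1/57600 t=2:+1/207360 = -1/129600
3j²(6 3 7; 0 0 0) = Δ·Π!·Σ² = 168/12155  (sign +1)
sum: t=0:+1/207360 t=1:−1/725760 = 1/290304
3j²(6 3 7; 2 -2 0) = Δ·Π!·Σ² = 125/7293  (sign -1)
combine: 4πI² = 1365·168/12155·125/7293 = 147000/454597
take √, sign -1: I = -0.16041333

-0.160413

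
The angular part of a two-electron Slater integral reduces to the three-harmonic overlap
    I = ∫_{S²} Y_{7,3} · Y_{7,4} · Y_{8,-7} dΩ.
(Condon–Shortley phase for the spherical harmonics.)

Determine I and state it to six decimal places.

Rules hold: Σm=0, L=22 even, 0≤8≤14.
N = 15·15·17 = 3825
Δ = 6!·8!·8!/23! = 1/22086194130
Racah Σ t=0..6: t=0:+1/18289152000 t=1:−1/248832000 t=2:+1/24883200 t=3:−1/11943936 t=4:+1/24883200 t=5:−1/248832000 t=6:+1/18289152000 = -11/975421440
⇒ 3j(7 7 8; 0 0 0)² = 1750/289731, sgn -1
Racah Σ t=3..4: t=3:−1/7315660800 t=4:+1/9754214400 = -1/29262643200
⇒ 3j(7 7 8; 3 4 -7)² = 75/52003, sgn +1
4πI² = N·(3j₀)²·(3jₘ)² = 1406250/42204149
I = -1·√(0.0333202/4π) = -0.05149307

-0.051493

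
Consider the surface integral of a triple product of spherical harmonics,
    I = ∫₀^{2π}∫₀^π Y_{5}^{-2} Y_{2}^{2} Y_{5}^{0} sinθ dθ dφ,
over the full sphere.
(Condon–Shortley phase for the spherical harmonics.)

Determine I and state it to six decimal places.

Rules hold: Σm=0, L=12 even, 3≤5≤7.
N = 11·5·11 = 605
Δ = 2!·8!·2!/13! = 1/38610
Racah Σ t=0..2: t=0:+1/2880 t=1:−1/576 t=2:+1/2880 = -1/960
⇒ 3j(5 2 5; 0 0 0)² = 10/429, sgn +1
Racah Σ t=2..2: t=2:+1/2880 = 1/2880
⇒ 3j(5 2 5; -2 2 0)² = 14/429, sgn -1
4πI² = N·(3j₀)²·(3jₘ)² = 700/1521
I = -1·√(0.460224/4π) = -0.19137248

-0.191372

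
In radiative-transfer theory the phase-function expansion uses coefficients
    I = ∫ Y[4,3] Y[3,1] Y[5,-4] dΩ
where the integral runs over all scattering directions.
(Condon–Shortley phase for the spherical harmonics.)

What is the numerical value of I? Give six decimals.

0.042401

m-sum 0 ✓  L=12 even ✓  1≤5≤7 ✓
Π(2lᵢ+1) = 9×7×11 = 693
triangle coeff Δ(4,3,5) = 1/180180
Σ_t [0,2]: t=0:+1/576 t=1:−1/144 t=2:+1/576 = -1/288
(3j)²=20/1001 [(4 3 5; 0 0 0)], sign=+1
Σ_t [0,1]: t=0:+1/5760 t=1:−1/4320 = -1/17280
(3j)²=7/4290 [(4 3 5; 3 1 -4)], sign=+1
⇒ 4πI² = 42/1859
I = (+1)√(42/1859/(4π)) = 0.04240138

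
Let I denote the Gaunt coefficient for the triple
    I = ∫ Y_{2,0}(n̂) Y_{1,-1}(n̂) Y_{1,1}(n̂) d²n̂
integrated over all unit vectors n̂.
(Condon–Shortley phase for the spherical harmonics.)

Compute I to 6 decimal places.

0.126157

Rules hold: Σm=0, L=4 even, 1≤1≤3.
N = 5·3·3 = 45
Δ = 2!·2!·0!/5! = 1/30
Racah Σ t=1..1: t=1:−1/1 = -1/1
⇒ 3j(2 1 1; 0 0 0)² = 2/15, sgn +1
Racah Σ t=0..0: t=0:+1/4 = 1/4
⇒ 3j(2 1 1; 0 -1 1)² = 1/30, sgn +1
4πI² = N·(3j₀)²·(3jₘ)² = 1/5
I = +1·√(0.2/4π) = 0.12615663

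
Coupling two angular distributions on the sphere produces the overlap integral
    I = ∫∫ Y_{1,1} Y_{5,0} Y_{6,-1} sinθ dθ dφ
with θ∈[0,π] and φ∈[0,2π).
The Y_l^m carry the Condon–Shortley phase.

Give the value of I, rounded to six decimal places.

-0.187239

Rules hold: Σm=0, L=12 even, 4≤6≤6.
N = 3·11·13 = 429
Δ = 0!·2!·10!/13! = 1/858
Racah Σ t=0..0: t=0:+1/14400 = 1/14400
⇒ 3j(1 5 6; 0 0 0)² = 6/143, sgn +1
Racah Σ t=0..0: t=0:+1/28800 = 1/28800
⇒ 3j(1 5 6; 1 0 -1)² = 7/286, sgn -1
4πI² = N·(3j₀)²·(3jₘ)² = 63/143
I = -1·√(0.440559/4π) = -0.18723944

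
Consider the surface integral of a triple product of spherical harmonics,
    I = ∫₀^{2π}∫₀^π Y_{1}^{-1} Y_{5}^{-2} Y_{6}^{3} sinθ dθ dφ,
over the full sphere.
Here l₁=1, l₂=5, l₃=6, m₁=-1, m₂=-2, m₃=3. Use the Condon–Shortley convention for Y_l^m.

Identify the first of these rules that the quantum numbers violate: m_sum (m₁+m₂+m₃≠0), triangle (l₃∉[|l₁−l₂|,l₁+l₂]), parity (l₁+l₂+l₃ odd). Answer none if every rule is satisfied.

none

Σmᵢ = 0  ✓
l₃∈[|l₁−l₂|,l₁+l₂]=[4,6], have l₃=6  ✓
Σlᵢ = 12 ⇒ even  ✓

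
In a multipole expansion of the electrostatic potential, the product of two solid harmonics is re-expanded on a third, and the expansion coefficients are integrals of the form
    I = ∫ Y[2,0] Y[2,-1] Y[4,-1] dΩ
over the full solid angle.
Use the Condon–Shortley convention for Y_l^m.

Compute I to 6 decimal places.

0.000000

0 − 1 − 1 = -2 ≠ 0: azimuthal integral kills it; I = 0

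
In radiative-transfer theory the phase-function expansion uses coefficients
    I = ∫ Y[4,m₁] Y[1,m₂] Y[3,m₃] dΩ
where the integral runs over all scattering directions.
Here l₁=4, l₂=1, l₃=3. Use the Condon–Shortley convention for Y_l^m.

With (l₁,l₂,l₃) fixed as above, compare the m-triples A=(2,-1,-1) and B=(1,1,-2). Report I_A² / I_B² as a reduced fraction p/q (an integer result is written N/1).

5/1

Same 4,1,3: normalisation and zero-m 3j drop out of the ratio.
A: Δ: 2! 6! 0! / 9! → 1/252; sum: t=0:+1/96 = 1/96; 3j²(4 1 3; 2 -1 -1) = Δ·Π!·Σ² = 5/84  (sign +1)
B: Δ: 2! 6! 0! / 9! → 1/252; sum: t=2:+1/240 = 1/240; 3j²(4 1 3; 1 1 -2) = Δ·Π!·Σ² = 1/84  (sign -1)
I_A²/I_B² = (5/84)/(1/84) = 5/1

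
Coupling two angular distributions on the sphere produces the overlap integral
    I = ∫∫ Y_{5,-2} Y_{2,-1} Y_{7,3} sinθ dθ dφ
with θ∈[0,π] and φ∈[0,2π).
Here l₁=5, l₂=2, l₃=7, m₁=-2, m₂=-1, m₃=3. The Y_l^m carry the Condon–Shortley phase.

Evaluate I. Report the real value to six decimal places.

Checks pass: Σm=0; 14 even; l₃=7∈[3,7].
(2·5+1)(2·2+1)(2·7+1) = 825
Δ: 0! 10! 4! / 15! → 1/15015
sum: t=0:+1/57600 = 1/57600
3j²(5 2 7; 0 0 0) = Δ·Π!·Σ² = 21/715  (sign -1)
sum: t=0:+1/181440 = 1/181440
3j²(5 2 7; -2 -1 3) = Δ·Π!·Σ² = 32/1001  (sign +1)
combine: 4πI² = 825·21/715·32/1001 = 1440/1859
take √, sign -1: I = -0.24827707

-0.248277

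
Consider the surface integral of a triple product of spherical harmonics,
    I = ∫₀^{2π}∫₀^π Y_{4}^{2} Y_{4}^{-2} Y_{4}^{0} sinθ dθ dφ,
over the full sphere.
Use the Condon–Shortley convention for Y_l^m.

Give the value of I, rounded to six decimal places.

-0.083698

m-sum 0 ✓  L=12 even ✓  0≤4≤8 ✓
Π(2lᵢ+1) = 9×9×9 = 729
triangle coeff Δ(4,4,4) = 1/450450
Σ_t [0,4]: t=0:+1/13824 t=1:−1/216 t=2:+1/64 t=3:−1/216 t=4:+1/13824 = 5/768
(3j)²=18/1001 [(4 4 4; 0 0 0)], sign=+1
Σ_t [0,2]: t=0:+1/384 t=1:−1/216 t=2:+1/2304 = -11/6912
(3j)²=11/1638 [(4 4 4; 2 -2 0)], sign=-1
⇒ 4πI² = 729/8281
I = (-1)√(729/8281/(4π)) = -0.08369845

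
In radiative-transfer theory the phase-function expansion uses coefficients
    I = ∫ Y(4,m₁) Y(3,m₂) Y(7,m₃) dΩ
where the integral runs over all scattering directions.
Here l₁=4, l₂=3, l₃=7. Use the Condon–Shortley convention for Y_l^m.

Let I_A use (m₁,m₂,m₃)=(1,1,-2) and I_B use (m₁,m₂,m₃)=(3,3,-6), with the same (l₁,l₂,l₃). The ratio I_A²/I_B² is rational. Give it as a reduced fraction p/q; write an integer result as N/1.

105/143

Shared (l₁,l₂,l₃)=(4,3,7): N and (l;000)² cancel in I_A²/I_B².
A: Δ = 0!·8!·6!/15! = 1/45045; Racah Σ t=0..0: t=0:+1/34560 = 1/34560; ⇒ 3j(4 3 7; 1 1 -2)² = 4/143, sgn -1
B: Δ = 0!·8!·6!/15! = 1/45045; Racah Σ t=0..0: t=0:+1/3628800 = 1/3628800; ⇒ 3j(4 3 7; 3 3 -6)² = 4/105, sgn -1
I_A²/I_B² = (4/143)/(4/105) = 105/143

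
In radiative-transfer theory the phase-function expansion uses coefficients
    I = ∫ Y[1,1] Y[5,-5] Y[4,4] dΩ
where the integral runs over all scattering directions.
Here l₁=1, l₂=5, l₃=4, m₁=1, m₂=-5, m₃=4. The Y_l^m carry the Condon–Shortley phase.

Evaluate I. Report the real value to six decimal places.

Checks pass: Σm=0; 10 even; l₃=4∈[4,6].
(2·1+1)(2·5+1)(2·4+1) = 297
Δ: 2! 0! 8! / 11! → 1/495
sum: t=1:−1/576 = -1/576
3j²(1 5 4; 0 0 0) = Δ·Π!·Σ² = 5/99  (sign -1)
sum: t=0:+1/80640 = 1/80640
3j²(1 5 4; 1 -5 4) = Δ·Π!·Σ² = 1/11  (sign +1)
combine: 4πI² = 297·5/99·1/11 = 15/11
take √, sign -1: I = -0.32941575

-0.329416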